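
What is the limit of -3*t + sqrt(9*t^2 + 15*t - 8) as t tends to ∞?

An ∞ − ∞ form. Rationalising with the conjugate, the difference becomes (15t - 8) / (√(9*t^2 + 15*t - 8) + 3t).
For large t the denominator behaves like 2·3t, so the quotient tends to 15/6 = 5/2.

5/2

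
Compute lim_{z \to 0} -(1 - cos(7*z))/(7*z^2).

-7/2

Substitution gives 0/0.
Use (1 − cos u)/u² → 1/2 with u = 7z: the limit is 7²/(2·(-7)) = -7/2.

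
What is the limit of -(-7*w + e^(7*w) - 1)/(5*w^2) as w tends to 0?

Direct substitution gives 0/0.
Apply L'Hôpital: lim (7*e^(7*w) - 7)/(-10*w), still 0/0.
After 2 applications of L'Hôpital's rule the quotient is (49*e^(7*w))/(-10); substituting w = 0 gives -49/10.

-49/10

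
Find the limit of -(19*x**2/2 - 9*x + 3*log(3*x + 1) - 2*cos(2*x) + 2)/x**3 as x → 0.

-27

Substitution gives 0/0 (the numerator vanishes to order 3).
Expand each term to order x^3: the coefficient of x^3 in 3·ln(1 + 3x) is 27 and in -2·cos(2x) is 0.
Lower-order terms cancel with the polynomial part, so the numerator is (27)·x^3 + o(x^3), and the limit is (27)/(-1) = -27.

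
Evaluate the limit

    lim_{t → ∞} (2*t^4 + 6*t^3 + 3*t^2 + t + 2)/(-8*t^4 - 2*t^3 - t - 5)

Numerator and denominator both have degree 4.
Dividing every term by t^4, all lower-order terms vanish and the limit is the ratio of leading coefficients, 2/(-8) = -1/4.

-1/4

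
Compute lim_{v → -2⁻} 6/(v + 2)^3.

-∞

As v → -2⁻, (v + 2) → 0⁻, so (v + 2)^3 → 0⁻ and 6/(v + 2)^3 → -∞.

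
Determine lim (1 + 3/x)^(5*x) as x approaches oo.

e^(15)

Write it as [(1 + 3/x)^x]^(5) · (1 + 3/x)^(0). The bracketed term tends to e^(3) and the second factor to 1, so the limit is e^(15).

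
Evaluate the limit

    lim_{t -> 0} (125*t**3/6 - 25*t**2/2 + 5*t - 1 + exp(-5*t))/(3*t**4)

625/72

Direct substitution gives 0/0.
Apply L'Hôpital: lim (125*t^2/2 - 25*t + 5 - 5*e^(-5*t))/(12*t^3), still 0/0.
Apply L'Hôpital: lim (125*t - 25 + 25*e^(-5*t))/(36*t^2), still 0/0.
Apply L'Hôpital: lim (125 - 125*e^(-5*t))/(72*t), still 0/0.
After 4 applications of L'Hôpital's rule the quotient is (625*e^(-5*t))/(72); substituting t = 0 gives 625/72.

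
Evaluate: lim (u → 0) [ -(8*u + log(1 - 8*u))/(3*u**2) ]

32/3

Direct substitution gives 0/0.
Apply L'Hôpital: lim (8 - 8/(1 - 8*u))/(-6*u), still 0/0.
After 2 applications of L'Hôpital's rule the quotient is (-64/(1 - 8*u)^2)/(-6); substituting u = 0 gives 32/3.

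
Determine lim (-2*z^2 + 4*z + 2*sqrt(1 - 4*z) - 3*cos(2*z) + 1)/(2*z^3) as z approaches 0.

Substitution gives 0/0 (the numerator vanishes to order 3).
Expand each term to order z^3: the coefficient of z^3 in 2·√(1 - 4z) is -8 and in -3·cos(2z) is 0.
Lower-order terms cancel with the polynomial part, so the numerator is (-8)·z^3 + o(z^3), and the limit is (-8)/(2) = -4.

-4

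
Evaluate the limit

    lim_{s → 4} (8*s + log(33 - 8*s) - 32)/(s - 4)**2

Direct substitution gives 0/0.
Apply L'Hôpital: lim (8 - 8/(33 - 8*s))/(2*s - 8), still 0/0.
After 2 applications of L'Hôpital's rule the quotient is (-64/(33 - 8*s)^2)/(2); substituting s = 4 gives -32.

-32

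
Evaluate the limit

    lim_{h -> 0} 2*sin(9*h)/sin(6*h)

3

Substitution gives 0/0.
Divide numerator and denominator by h: sin(9h)/h → 9 and sin(6h)/h → 6, so the limit is 2·9/6 = 3.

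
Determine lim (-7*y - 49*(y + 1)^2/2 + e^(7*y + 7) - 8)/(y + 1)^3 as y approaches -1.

343/6

Direct substitution gives 0/0.
Apply L'Hôpital: lim (-49*y + 7*e^(7*y + 7) - 56)/(3*(y + 1)^2), still 0/0.
Apply L'Hôpital: lim (49*e^(7*y + 7) - 49)/(6*y + 6), still 0/0.
After 3 applications of L'Hôpital's rule the quotient is (343*e^(7*y + 7))/(6); substituting y = -1 gives 343/6.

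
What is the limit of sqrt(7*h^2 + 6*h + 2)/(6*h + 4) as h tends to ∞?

For large |h|, √(7*h^2 + 6*h + 2) ≈ √7·|h| and the denominator ≈ 6h.
Since h → +∞, |h| = h, giving √7/(6) = √(7)/6.

√(7)/6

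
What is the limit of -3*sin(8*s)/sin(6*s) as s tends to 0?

-4

Substitution gives 0/0.
Divide numerator and denominator by s: sin(8s)/s → 8 and sin(6s)/s → 6, so the limit is -3·8/6 = -4.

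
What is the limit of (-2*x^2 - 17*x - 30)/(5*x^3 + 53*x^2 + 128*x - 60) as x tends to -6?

7/32

At x = -6 both the top and bottom vanish — a removable singularity. Factoring out (x + 6) from each leaves (-2*x - 5)/(5*x^2 + 23*x - 10), which at x = -6 equals 7/32.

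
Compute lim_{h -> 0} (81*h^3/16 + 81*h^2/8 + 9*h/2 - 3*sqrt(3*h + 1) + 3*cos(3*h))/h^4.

Substitution gives 0/0 (the numerator vanishes to order 4).
Expand each term to order h^4: the coefficient of h^4 in 3·cos(3h) is 81/8 and in -3·√(1 + 3h) is 1215/128.
Lower-order terms cancel with the polynomial part, so the numerator is (2511/128)·h^4 + o(h^4), and the limit is (2511/128)/(1) = 2511/128.

2511/128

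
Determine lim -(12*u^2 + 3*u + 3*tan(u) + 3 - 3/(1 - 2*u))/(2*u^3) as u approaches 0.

Substitution gives 0/0; apply L'Hôpital's rule 3 times.
After differentiating numerator and denominator 3 times the quotient is (18*tan(u)^2/cos(u)^2 + 6/cos(u)^2 - 144/(2*u - 1)^4)/(-12); at u = 0 this is 23/2.

23/2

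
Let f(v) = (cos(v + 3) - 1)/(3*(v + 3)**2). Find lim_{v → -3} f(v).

Direct substitution gives 0/0.
Apply L'Hôpital: lim (-sin(v + 3))/(6*v + 18), still 0/0.
After 2 applications of L'Hôpital's rule the quotient is (-cos(v + 3))/(6); substituting v = -3 gives -1/6.

-1/6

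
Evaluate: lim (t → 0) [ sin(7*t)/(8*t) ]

7/8

Substitution gives 0/0.
Write it as (7/8)·sin(7t)/(7t); since sin(u)/u → 1, the limit is 7/8.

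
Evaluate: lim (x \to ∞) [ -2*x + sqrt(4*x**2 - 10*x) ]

-5/2

An ∞ − ∞ form. Rationalising with the conjugate, the difference becomes (-10x) / (√(4*x^2 - 10*x) + 2x).
For large x the denominator behaves like 2·2x, so the quotient tends to -10/4 = -5/2.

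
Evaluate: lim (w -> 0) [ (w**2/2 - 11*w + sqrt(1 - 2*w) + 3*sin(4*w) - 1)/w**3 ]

Substitution gives 0/0 (the numerator vanishes to order 3).
Expand each term to order w^3: the coefficient of w^3 in 3·sin(4w) is -32 and in √(1 - 2w) is -1/2.
Lower-order terms cancel with the polynomial part, so the numerator is (-65/2)·w^3 + o(w^3), and the limit is (-65/2)/(1) = -65/2.

-65/2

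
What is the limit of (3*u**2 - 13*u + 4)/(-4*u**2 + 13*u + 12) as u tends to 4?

Since u = 4 makes numerator and denominator zero, (u - 4) divides both.
Cancelling it gives (3*u - 1)/(-4*u - 3); now plug in u = 4 to get -11/19.

-11/19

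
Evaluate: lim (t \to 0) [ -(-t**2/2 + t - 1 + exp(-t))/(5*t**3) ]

1/30

Direct substitution gives 0/0.
Apply L'Hôpital: lim (-t + 1 - e^(-t))/(-15*t^2), still 0/0.
Apply L'Hôpital: lim (-1 + e^(-t))/(-30*t), still 0/0.
After 3 applications of L'Hôpital's rule the quotient is (-e^(-t))/(-30); substituting t = 0 gives 1/30.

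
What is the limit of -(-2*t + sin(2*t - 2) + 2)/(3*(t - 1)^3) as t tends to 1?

4/9

Direct substitution gives 0/0.
Apply L'Hôpital: lim (2*cos(2*t - 2) - 2)/(-9*(t - 1)^2), still 0/0.
Apply L'Hôpital: lim (-4*sin(2*t - 2))/(18 - 18*t), still 0/0.
After 3 applications of L'Hôpital's rule the quotient is (-8*cos(2*t - 2))/(-18); substituting t = 1 gives 4/9.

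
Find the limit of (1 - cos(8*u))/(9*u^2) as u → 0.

Substitution gives 0/0.
Use (1 − cos θ)/θ² → 1/2 with θ = 8u: the limit is 8²/(2·9) = 32/9.

32/9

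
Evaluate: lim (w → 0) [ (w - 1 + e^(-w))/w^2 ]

1/2

Direct substitution gives 0/0.
Apply L'Hôpital: lim (1 - e^(-w))/(2*w), still 0/0.
After 2 applications of L'Hôpital's rule the quotient is (e^(-w))/(2); substituting w = 0 gives 1/2.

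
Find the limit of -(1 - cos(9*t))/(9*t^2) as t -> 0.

-9/2

Substitution gives 0/0.
Use (1 − cos u)/u² → 1/2 with u = 9t: the limit is 9²/(2·(-9)) = -9/2.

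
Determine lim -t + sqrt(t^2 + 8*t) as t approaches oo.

4

An ∞ − ∞ form. Rationalising with the conjugate, the difference becomes (8t) / (√(t^2 + 8*t) + t).
For large t the denominator behaves like 2·t, so the quotient tends to 8/2 = 4.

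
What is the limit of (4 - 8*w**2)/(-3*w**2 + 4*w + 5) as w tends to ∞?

Numerator and denominator both have degree 2.
Dividing every term by w^2, all lower-order terms vanish and the limit is the ratio of leading coefficients, -8/(-3) = 8/3.

8/3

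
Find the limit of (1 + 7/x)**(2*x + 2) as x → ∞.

e^(14)

Let L be the limit and take ln: ln L = lim (2x + 2)·ln(1 + 7/x) = lim (2x + 2)·(7/x + O(1/x²)) = 14.
Hence L = e^(14).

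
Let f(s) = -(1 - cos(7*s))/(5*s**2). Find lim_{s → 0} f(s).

-49/10

Substitution gives 0/0.
Use (1 − cos u)/u² → 1/2 with u = 7s: the limit is 7²/(2·(-5)) = -49/10.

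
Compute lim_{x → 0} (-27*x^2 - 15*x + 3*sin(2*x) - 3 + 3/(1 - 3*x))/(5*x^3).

Substitution gives 0/0; apply L'Hôpital's rule 3 times.
After differentiating numerator and denominator 3 times the quotient is (-24*cos(2*x) + 486/(3*x - 1)^4)/(30); at x = 0 this is 77/5.

77/5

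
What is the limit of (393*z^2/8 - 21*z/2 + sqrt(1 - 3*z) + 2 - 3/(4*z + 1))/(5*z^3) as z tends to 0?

Substitution gives 0/0; apply L'Hôpital's rule 3 times.
After differentiating numerator and denominator 3 times the quotient is (1152/(4*z + 1)^4 - 81/(8*(1 - 3*z)^(5/2)))/(30); at z = 0 this is 609/16.

609/16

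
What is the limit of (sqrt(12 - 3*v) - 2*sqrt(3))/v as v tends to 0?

-√(3)/4

Substitution gives 0/0. Multiply numerator and denominator by the conjugate √(12 - 3v) + √12.
The numerator becomes (12 - 3v) − 12 = -3v, so the expression simplifies to -3/(√(12 - 3v) + √12).
Letting v → 0 gives -3/(2√12) = -√(3)/4.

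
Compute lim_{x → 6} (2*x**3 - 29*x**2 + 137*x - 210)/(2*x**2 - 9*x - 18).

1/3

At x = 6 both the top and bottom vanish — a removable singularity. Factoring out (x - 6) from each leaves (2*x^2 - 17*x + 35)/(2*x + 3), which at x = 6 equals 1/3.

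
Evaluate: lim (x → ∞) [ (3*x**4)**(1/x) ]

1

Base → ∞ and exponent → 0: an ∞^0 form.
Take logs: (1/x)·ln(3·x^4) = (ln 3 + 4·ln x)/x → 0.
So the limit is e^0 = 1.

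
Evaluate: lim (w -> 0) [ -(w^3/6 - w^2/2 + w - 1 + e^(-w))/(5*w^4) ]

-1/120

Direct substitution gives 0/0.
Apply L'Hôpital: lim (w^2/2 - w + 1 - e^(-w))/(-20*w^3), still 0/0.
Apply L'Hôpital: lim (w - 1 + e^(-w))/(-60*w^2), still 0/0.
Apply L'Hôpital: lim (1 - e^(-w))/(-120*w), still 0/0.
After 4 applications of L'Hôpital's rule the quotient is (e^(-w))/(-120); substituting w = 0 gives -1/120.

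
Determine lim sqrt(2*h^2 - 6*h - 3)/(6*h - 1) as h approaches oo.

For large |h|, √(2*h^2 - 6*h - 3) ≈ √2·|h| and the denominator ≈ 6h.
Since h → +∞, |h| = h, giving √2/(6) = √(2)/6.

√(2)/6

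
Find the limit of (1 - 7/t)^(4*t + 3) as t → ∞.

e^(-28)

The base → 1 and the exponent → ∞: a 1^∞ form.
Take logarithms: (4t + 3)·ln(1 - 7/t). Since ln(1+u) ~ u for small u, this behaves like (4t)·(-7/t) → -28.
So the limit is e^(-28).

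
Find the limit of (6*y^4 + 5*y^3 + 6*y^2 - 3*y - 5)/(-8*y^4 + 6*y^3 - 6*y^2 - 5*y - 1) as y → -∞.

Numerator and denominator both have degree 4.
Dividing every term by y^4, all lower-order terms vanish and the limit is the ratio of leading coefficients, 6/(-8) = -3/4.

-3/4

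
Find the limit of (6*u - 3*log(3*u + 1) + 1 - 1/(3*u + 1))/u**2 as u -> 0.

9/2

Substitution gives 0/0; apply L'Hôpital's rule 2 times.
After differentiating numerator and denominator 2 times the quotient is (9*(9*u + 1)/(3*u + 1)^3)/(2); at u = 0 this is 9/2.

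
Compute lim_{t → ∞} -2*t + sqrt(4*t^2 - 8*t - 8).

-2

An ∞ − ∞ form. Rationalising with the conjugate, the difference becomes (-8t - 8) / (√(4*t^2 - 8*t - 8) + 2t).
For large t the denominator behaves like 2·2t, so the quotient tends to -8/4 = -2.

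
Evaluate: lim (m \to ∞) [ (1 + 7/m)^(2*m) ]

The base → 1 and the exponent → ∞: a 1^∞ form.
Take logarithms: (2m)·ln(1 + 7/m). Since ln(1+u) ~ u for small u, this behaves like (2m)·(7/m) → 14.
So the limit is e^(14).

e^(14)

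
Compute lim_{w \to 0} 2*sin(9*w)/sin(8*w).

9/4

Substitution gives 0/0.
Divide numerator and denominator by w: sin(9w)/w → 9 and sin(8w)/w → 8, so the limit is 2·9/8 = 9/4.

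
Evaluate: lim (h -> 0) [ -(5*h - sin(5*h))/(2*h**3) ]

Direct substitution gives 0/0.
Apply L'Hôpital: lim (5 - 5*cos(5*h))/(-6*h^2), still 0/0.
Apply L'Hôpital: lim (25*sin(5*h))/(-12*h), still 0/0.
After 3 applications of L'Hôpital's rule the quotient is (125*cos(5*h))/(-12); substituting h = 0 gives -125/12.

-125/12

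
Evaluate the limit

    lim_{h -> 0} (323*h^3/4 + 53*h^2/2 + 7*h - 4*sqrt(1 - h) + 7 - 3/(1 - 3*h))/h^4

Substitution gives 0/0; apply L'Hôpital's rule 4 times.
After differentiating numerator and denominator 4 times the quotient is (5832/(3*h - 1)^5 + 15/(4*(1 - h)^(7/2)))/(24); at h = 0 this is -7771/32.

-7771/32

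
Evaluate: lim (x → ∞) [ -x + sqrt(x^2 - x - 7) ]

-1/2

An ∞ − ∞ form. Rationalising with the conjugate, the difference becomes (-x - 7) / (√(x^2 - x - 7) + x).
For large x the denominator behaves like 2·x, so the quotient tends to -1/2 = -1/2.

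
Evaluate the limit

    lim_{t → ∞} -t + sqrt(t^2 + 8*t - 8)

4

An ∞ − ∞ form. Rationalising with the conjugate, the difference becomes (8t - 8) / (√(t^2 + 8*t - 8) + t).
For large t the denominator behaves like 2·t, so the quotient tends to 8/2 = 4.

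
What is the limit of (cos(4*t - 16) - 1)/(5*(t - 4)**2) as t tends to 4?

-8/5

Direct substitution gives 0/0.
Apply L'Hôpital: lim (-4*sin(4*t - 16))/(10*t - 40), still 0/0.
After 2 applications of L'Hôpital's rule the quotient is (-16*cos(4*t - 16))/(10); substituting t = 4 gives -8/5.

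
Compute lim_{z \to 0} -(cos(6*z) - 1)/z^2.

18

Direct substitution gives 0/0.
Apply L'Hôpital: lim (-6*sin(6*z))/(-2*z), still 0/0.
After 2 applications of L'Hôpital's rule the quotient is (-36*cos(6*z))/(-2); substituting z = 0 gives 18.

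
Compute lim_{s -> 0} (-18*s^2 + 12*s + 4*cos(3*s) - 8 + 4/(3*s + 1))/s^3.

Substitution gives 0/0 (the numerator vanishes to order 3).
Expand each term to order s^3: the coefficient of s^3 in 4·1/(1 + 3s) is -108 and in 4·cos(3s) is 0.
Lower-order terms cancel with the polynomial part, so the numerator is (-108)·s^3 + o(s^3), and the limit is (-108)/(1) = -108.

-108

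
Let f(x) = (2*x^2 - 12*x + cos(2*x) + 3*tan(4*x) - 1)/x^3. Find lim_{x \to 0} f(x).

64

Substitution gives 0/0; apply L'Hôpital's rule 3 times.
After differentiating numerator and denominator 3 times the quotient is (8*sin(2*x) + 1152*tan(4*x)^4 + 1536*tan(4*x)^2 + 384)/(6); at x = 0 this is 64.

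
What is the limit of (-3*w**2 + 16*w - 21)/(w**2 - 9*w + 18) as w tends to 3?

2/3

Direct substitution gives 0/0, so factor. Both numerator and denominator have (w - 3) as a factor.
After cancelling, the expression reduces to (7 - 3*w)/(w - 6).
Substituting w = 3 gives 2/3.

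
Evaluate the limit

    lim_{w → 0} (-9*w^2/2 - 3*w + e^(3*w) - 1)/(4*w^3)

Direct substitution gives 0/0.
Apply L'Hôpital: lim (-9*w + 3*e^(3*w) - 3)/(12*w^2), still 0/0.
Apply L'Hôpital: lim (9*e^(3*w) - 9)/(24*w), still 0/0.
After 3 applications of L'Hôpital's rule the quotient is (27*e^(3*w))/(24); substituting w = 0 gives 9/8.

9/8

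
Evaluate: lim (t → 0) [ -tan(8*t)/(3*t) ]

-8/3

Substitution gives 0/0.
Since tan(u)/u → 1 as u → 0, tan(8t)/(8t) → 1 and the limit is 8/(-3) = -8/3.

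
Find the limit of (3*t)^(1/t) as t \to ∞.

1

Base → ∞ and exponent → 0: an ∞^0 form.
Take logs: (1/t)·ln(3·t^1) = (ln 3 + 1·ln t)/t → 0.
So the limit is e^0 = 1.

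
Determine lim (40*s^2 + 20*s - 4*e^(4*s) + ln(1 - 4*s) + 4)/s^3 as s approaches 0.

-64

Substitution gives 0/0; apply L'Hôpital's rule 3 times.
After differentiating numerator and denominator 3 times the quotient is (-256*e^(4*s) + 128/(4*s - 1)^3)/(6); at s = 0 this is -64.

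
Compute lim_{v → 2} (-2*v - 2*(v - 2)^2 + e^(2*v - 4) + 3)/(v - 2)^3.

4/3

Direct substitution gives 0/0.
Apply L'Hôpital: lim (-4*v + 2*e^(2*v - 4) + 6)/(3*(v - 2)^2), still 0/0.
Apply L'Hôpital: lim (4*e^(2*v - 4) - 4)/(6*v - 12), still 0/0.
After 3 applications of L'Hôpital's rule the quotient is (8*e^(2*v - 4))/(6); substituting v = 2 gives 4/3.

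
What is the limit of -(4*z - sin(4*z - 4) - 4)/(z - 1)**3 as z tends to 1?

-32/3

Direct substitution gives 0/0.
Apply L'Hôpital: lim (4 - 4*cos(4*z - 4))/(-3*(z - 1)^2), still 0/0.
Apply L'Hôpital: lim (16*sin(4*z - 4))/(6 - 6*z), still 0/0.
After 3 applications of L'Hôpital's rule the quotient is (64*cos(4*z - 4))/(-6); substituting z = 1 gives -32/3.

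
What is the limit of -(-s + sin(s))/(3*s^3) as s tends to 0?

1/18

Direct substitution gives 0/0.
Apply L'Hôpital: lim (cos(s) - 1)/(-9*s^2), still 0/0.
Apply L'Hôpital: lim (-sin(s))/(-18*s), still 0/0.
After 3 applications of L'Hôpital's rule the quotient is (-cos(s))/(-18); substituting s = 0 gives 1/18.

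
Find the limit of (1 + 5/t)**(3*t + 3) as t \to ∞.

Write it as [(1 + 5/t)^t]^(3) · (1 + 5/t)^(3). The bracketed term tends to e^(5) and the second factor to 1, so the limit is e^(15).

e^(15)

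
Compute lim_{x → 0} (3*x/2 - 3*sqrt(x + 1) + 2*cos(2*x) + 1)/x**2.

Substitution gives 0/0 (the numerator vanishes to order 2).
Expand each term to order x^2: the coefficient of x^2 in -3·√(1 + x) is 3/8 and in 2·cos(2x) is -4.
Lower-order terms cancel with the polynomial part, so the numerator is (-29/8)·x^2 + o(x^2), and the limit is (-29/8)/(1) = -29/8.

-29/8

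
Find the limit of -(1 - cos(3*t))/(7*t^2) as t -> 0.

-9/14

Substitution gives 0/0.
Use (1 − cos u)/u² → 1/2 with u = 3t: the limit is 3²/(2·(-7)) = -9/14.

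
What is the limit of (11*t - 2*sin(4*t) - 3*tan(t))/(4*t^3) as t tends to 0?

Substitution gives 0/0; apply L'Hôpital's rule 3 times.
After differentiating numerator and denominator 3 times the quotient is (128*cos(4*t) - 18*tan(t)^4 - 24*tan(t)^2 - 6)/(24); at t = 0 this is 61/12.

61/12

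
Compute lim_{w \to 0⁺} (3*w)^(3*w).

1

Base → 0⁺ and exponent → 0⁺: a 0^0 form.
Take logs: 3w·ln(3w). This is 0·(−∞); rewriting as ln(3w)/(1/(3w)) and applying L'Hôpital gives 0.
Hence the limit is e^0 = 1.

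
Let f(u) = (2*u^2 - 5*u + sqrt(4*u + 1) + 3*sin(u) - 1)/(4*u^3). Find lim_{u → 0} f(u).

Substitution gives 0/0 (the numerator vanishes to order 3).
Expand each term to order u^3: the coefficient of u^3 in √(1 + 4u) is 4 and in 3·sin(u) is -1/2.
Lower-order terms cancel with the polynomial part, so the numerator is (7/2)·u^3 + o(u^3), and the limit is (7/2)/(4) = 7/8.

7/8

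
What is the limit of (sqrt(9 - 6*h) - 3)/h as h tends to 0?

Substitution gives 0/0. Multiply numerator and denominator by the conjugate √(9 - 6h) + √9.
The numerator becomes (9 - 6h) − 9 = -6h, so the expression simplifies to -6/(√(9 - 6h) + √9).
Letting h → 0 gives -6/(2√9) = -1.

-1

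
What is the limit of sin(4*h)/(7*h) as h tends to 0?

4/7

Substitution gives 0/0.
Write it as (4/7)·sin(4h)/(4h); since sin(u)/u → 1, the limit is 4/7.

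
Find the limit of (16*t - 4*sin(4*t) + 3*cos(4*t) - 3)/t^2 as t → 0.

-24

Substitution gives 0/0; apply L'Hôpital's rule 2 times.
After differentiating numerator and denominator 2 times the quotient is (64*sin(4*t) - 48*cos(4*t))/(2); at t = 0 this is -24.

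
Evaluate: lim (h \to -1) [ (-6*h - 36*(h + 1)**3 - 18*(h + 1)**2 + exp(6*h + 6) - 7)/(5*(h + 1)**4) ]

54/5

Direct substitution gives 0/0.
Apply L'Hôpital: lim (-36*h - 108*(h + 1)^2 + 6*e^(6*h + 6) - 42)/(20*(h + 1)^3), still 0/0.
Apply L'Hôpital: lim (-216*h + 36*e^(6*h + 6) - 252)/(60*(h + 1)^2), still 0/0.
Apply L'Hôpital: lim (216*e^(6*h + 6) - 216)/(120*h + 120), still 0/0.
After 4 applications of L'Hôpital's rule the quotient is (1296*e^(6*h + 6))/(120); substituting h = -1 gives 54/5.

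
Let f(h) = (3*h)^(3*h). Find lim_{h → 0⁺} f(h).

Base → 0⁺ and exponent → 0⁺: a 0^0 form.
Take logs: 3h·ln(3h). This is 0·(−∞); rewriting as ln(3h)/(1/(3h)) and applying L'Hôpital gives 0.
Hence the limit is e^0 = 1.

1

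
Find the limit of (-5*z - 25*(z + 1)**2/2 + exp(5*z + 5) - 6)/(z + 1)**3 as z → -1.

125/6

Direct substitution gives 0/0.
Apply L'Hôpital: lim (-25*z + 5*e^(5*z + 5) - 30)/(3*(z + 1)^2), still 0/0.
Apply L'Hôpital: lim (25*e^(5*z + 5) - 25)/(6*z + 6), still 0/0.
After 3 applications of L'Hôpital's rule the quotient is (125*e^(5*z + 5))/(6); substituting z = -1 gives 125/6.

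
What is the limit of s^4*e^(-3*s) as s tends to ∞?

0

Write as s^4/e^{3s}, an ∞/∞ form.
Exponential growth dominates any polynomial, so repeated L'Hôpital (or the standard result) gives 0.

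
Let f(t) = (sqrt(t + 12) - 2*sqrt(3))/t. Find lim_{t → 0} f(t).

Substitution gives 0/0. Multiply numerator and denominator by the conjugate √(12 + t) + √12.
The numerator becomes (12 + t) − 12 = t, so the expression simplifies to 1/(√(12 + t) + √12).
Letting t → 0 gives 1/(2√12) = √(3)/12.

√(3)/12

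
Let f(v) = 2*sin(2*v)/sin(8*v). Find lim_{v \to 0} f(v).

1/2

Substitution gives 0/0.
Divide numerator and denominator by v: sin(2v)/v → 2 and sin(8v)/v → 8, so the limit is 2·2/8 = 1/2.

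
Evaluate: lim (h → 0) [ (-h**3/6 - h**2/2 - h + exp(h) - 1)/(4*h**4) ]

1/96

Direct substitution gives 0/0.
Apply L'Hôpital: lim (-h^2/2 - h + e^(h) - 1)/(16*h^3), still 0/0.
Apply L'Hôpital: lim (-h + e^(h) - 1)/(48*h^2), still 0/0.
Apply L'Hôpital: lim (e^(h) - 1)/(96*h), still 0/0.
After 4 applications of L'Hôpital's rule the quotient is (e^(h))/(96); substituting h = 0 gives 1/96.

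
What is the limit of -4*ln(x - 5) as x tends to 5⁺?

∞

As x → 5⁺, x - 5 → 0⁺ and ln(x - 5) → −∞.
Multiplying by -4 gives ∞.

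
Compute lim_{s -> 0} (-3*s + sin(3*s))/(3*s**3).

Direct substitution gives 0/0.
Apply L'Hôpital: lim (3*cos(3*s) - 3)/(9*s^2), still 0/0.
Apply L'Hôpital: lim (-9*sin(3*s))/(18*s), still 0/0.
After 3 applications of L'Hôpital's rule the quotient is (-27*cos(3*s))/(18); substituting s = 0 gives -3/2.

-3/2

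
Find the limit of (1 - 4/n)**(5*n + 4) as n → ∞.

e^(-20)

Write it as [(1 - 4/n)^n]^(5) · (1 - 4/n)^(4). The bracketed term tends to e^(-4) and the second factor to 1, so the limit is e^(-20).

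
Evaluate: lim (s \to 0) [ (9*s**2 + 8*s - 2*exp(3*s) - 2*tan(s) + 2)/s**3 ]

-29/3

Substitution gives 0/0; apply L'Hôpital's rule 3 times.
After differentiating numerator and denominator 3 times the quotient is (-54*e^(3*s) - 12*tan(s)^4 - 16*tan(s)^2 - 4)/(6); at s = 0 this is -29/3.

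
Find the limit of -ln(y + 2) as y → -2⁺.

As y → -2⁺, y + 2 → 0⁺ and ln(y + 2) → −∞.
Multiplying by -1 gives ∞.

∞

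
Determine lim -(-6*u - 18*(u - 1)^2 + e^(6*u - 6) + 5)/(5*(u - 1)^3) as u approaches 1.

Direct substitution gives 0/0.
Apply L'Hôpital: lim (-36*u + 6*e^(6*u - 6) + 30)/(-15*(u - 1)^2), still 0/0.
Apply L'Hôpital: lim (36*e^(6*u - 6) - 36)/(30 - 30*u), still 0/0.
After 3 applications of L'Hôpital's rule the quotient is (216*e^(6*u - 6))/(-30); substituting u = 1 gives -36/5.

-36/5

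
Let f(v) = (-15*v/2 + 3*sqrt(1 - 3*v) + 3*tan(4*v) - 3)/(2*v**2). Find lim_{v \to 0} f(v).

-27/16

Substitution gives 0/0 (the numerator vanishes to order 2).
Expand each term to order v^2: the coefficient of v^2 in 3·√(1 - 3v) is -27/8 and in 3·tan(4v) is 0.
Lower-order terms cancel with the polynomial part, so the numerator is (-27/8)·v^2 + o(v^2), and the limit is (-27/8)/(2) = -27/16.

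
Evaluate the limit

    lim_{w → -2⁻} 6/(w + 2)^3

As w → -2⁻, (w + 2) → 0⁻, so (w + 2)^3 → 0⁻ and 6/(w + 2)^3 → -∞.

-∞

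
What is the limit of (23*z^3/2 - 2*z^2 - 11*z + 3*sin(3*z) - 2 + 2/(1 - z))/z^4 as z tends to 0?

Substitution gives 0/0 (the numerator vanishes to order 4).
Expand each term to order z^4: the coefficient of z^4 in 3·sin(3z) is 0 and in 2·1/(1 - z) is 2.
Lower-order terms cancel with the polynomial part, so the numerator is (2)·z^4 + o(z^4), and the limit is (2)/(1) = 2.

2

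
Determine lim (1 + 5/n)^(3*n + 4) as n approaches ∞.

Write it as [(1 + 5/n)^n]^(3) · (1 + 5/n)^(4). The bracketed term tends to e^(5) and the second factor to 1, so the limit is e^(15).

e^(15)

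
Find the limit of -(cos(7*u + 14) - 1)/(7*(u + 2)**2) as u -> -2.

7/2

Direct substitution gives 0/0.
Apply L'Hôpital: lim (-7*sin(7*u + 14))/(-14*u - 28), still 0/0.
After 2 applications of L'Hôpital's rule the quotient is (-49*cos(7*u + 14))/(-14); substituting u = -2 gives 7/2.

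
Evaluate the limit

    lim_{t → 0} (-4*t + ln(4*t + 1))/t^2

-8

Direct substitution gives 0/0.
Apply L'Hôpital: lim (-4 + 4/(4*t + 1))/(2*t), still 0/0.
After 2 applications of L'Hôpital's rule the quotient is (-16/(4*t + 1)^2)/(2); substituting t = 0 gives -8.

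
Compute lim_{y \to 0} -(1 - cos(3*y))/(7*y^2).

-9/14

Substitution gives 0/0.
Use (1 − cos u)/u² → 1/2 with u = 3y: the limit is 3²/(2·(-7)) = -9/14.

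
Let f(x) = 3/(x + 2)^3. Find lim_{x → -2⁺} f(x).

As x → -2⁺, (x + 2) → 0⁺, so (x + 2)^3 → 0⁺ and 3/(x + 2)^3 → ∞.

∞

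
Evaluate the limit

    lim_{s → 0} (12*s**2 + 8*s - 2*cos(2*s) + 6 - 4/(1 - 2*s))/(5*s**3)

Substitution gives 0/0 (the numerator vanishes to order 3).
Expand each term to order s^3: the coefficient of s^3 in -4·1/(1 - 2s) is -32 and in -2·cos(2s) is 0.
Lower-order terms cancel with the polynomial part, so the numerator is (-32)·s^3 + o(s^3), and the limit is (-32)/(5) = -32/5.

-32/5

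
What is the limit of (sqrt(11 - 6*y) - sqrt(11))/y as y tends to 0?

-3*√(11)/11

A 0/0 form; rationalise with √(11 - 6y) + √11. This collapses the numerator to -6y, leaving -6/(√(11 - 6y) + √11) → -6/(2√11) = -3*√(11)/11.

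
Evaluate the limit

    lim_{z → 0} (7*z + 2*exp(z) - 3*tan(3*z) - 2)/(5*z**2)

1/5

Substitution gives 0/0 (the numerator vanishes to order 2).
Expand each term to order z^2: the coefficient of z^2 in -3·tan(3z) is 0 and in 2·e^(z) is 1.
Lower-order terms cancel with the polynomial part, so the numerator is (1)·z^2 + o(z^2), and the limit is (1)/(5) = 1/5.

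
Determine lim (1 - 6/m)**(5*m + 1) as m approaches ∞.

Write it as [(1 - 6/m)^m]^(5) · (1 - 6/m)^(1). The bracketed term tends to e^(-6) and the second factor to 1, so the limit is e^(-30).

e^(-30)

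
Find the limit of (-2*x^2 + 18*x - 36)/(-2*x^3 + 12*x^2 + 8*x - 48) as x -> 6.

Direct substitution gives 0/0, so factor. Both numerator and denominator have (x - 6) as a factor.
After cancelling, the expression reduces to (6 - 2*x)/(8 - 2*x^2).
Substituting x = 6 gives 3/32.

3/32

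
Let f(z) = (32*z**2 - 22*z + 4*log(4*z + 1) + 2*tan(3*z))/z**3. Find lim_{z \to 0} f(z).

Substitution gives 0/0; apply L'Hôpital's rule 3 times.
After differentiating numerator and denominator 3 times the quotient is (324*tan(3*z)^2/cos(3*z)^2 + 108/cos(3*z)^2 + 512/(4*z + 1)^3)/(6); at z = 0 this is 310/3.

310/3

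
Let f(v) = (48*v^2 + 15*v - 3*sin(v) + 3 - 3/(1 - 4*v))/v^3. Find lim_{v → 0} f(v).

Substitution gives 0/0; apply L'Hôpital's rule 3 times.
After differentiating numerator and denominator 3 times the quotient is (3*cos(v) - 1152/(4*v - 1)^4)/(6); at v = 0 this is -383/2.

-383/2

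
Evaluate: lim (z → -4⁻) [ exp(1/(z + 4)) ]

As z → -4⁻, 1/(z + 4) → −∞, so e^(1/(z + 4)) → 0.

0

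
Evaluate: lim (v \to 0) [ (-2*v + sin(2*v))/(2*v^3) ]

Direct substitution gives 0/0.
Apply L'Hôpital: lim (2*cos(2*v) - 2)/(6*v^2), still 0/0.
Apply L'Hôpital: lim (-4*sin(2*v))/(12*v), still 0/0.
After 3 applications of L'Hôpital's rule the quotient is (-8*cos(2*v))/(12); substituting v = 0 gives -2/3.

-2/3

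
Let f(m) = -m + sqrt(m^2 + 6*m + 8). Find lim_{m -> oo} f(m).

3

This has the form ∞ − ∞. Multiply and divide by the conjugate √(m^2 + 6*m + 8) + m.
That gives (6m + 8) / (√(m^2 + 6*m + 8) + m).
Divide numerator and denominator by m: the limit is 6/(2·1) = 3.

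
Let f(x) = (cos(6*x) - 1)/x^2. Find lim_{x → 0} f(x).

Direct substitution gives 0/0.
Apply L'Hôpital: lim (-6*sin(6*x))/(2*x), still 0/0.
After 2 applications of L'Hôpital's rule the quotient is (-36*cos(6*x))/(2); substituting x = 0 gives -18.

-18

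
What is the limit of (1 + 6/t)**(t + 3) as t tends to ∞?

e^(6)

Write it as [(1 + 6/t)^t]^(1) · (1 + 6/t)^(3). The bracketed term tends to e^(6) and the second factor to 1, so the limit is e^(6).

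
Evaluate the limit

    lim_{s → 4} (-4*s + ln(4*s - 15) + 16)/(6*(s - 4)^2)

Direct substitution gives 0/0.
Apply L'Hôpital: lim (-4 + 4/(4*s - 15))/(12*s - 48), still 0/0.
After 2 applications of L'Hôpital's rule the quotient is (-16/(4*s - 15)^2)/(12); substituting s = 4 gives -4/3.

-4/3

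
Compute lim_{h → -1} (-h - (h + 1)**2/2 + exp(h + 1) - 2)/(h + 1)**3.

Direct substitution gives 0/0.
Apply L'Hôpital: lim (-h + e^(h + 1) - 2)/(3*(h + 1)^2), still 0/0.
Apply L'Hôpital: lim (e^(h + 1) - 1)/(6*h + 6), still 0/0.
After 3 applications of L'Hôpital's rule the quotient is (e^(h + 1))/(6); substituting h = -1 gives 1/6.

1/6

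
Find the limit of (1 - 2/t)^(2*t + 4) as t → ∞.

Write it as [(1 - 2/t)^t]^(2) · (1 - 2/t)^(4). The bracketed term tends to e^(-2) and the second factor to 1, so the limit is e^(-4).

e^(-4)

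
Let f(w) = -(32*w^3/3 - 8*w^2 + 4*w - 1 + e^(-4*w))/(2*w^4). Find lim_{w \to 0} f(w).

Direct substitution gives 0/0.
Apply L'Hôpital: lim (32*w^2 - 16*w + 4 - 4*e^(-4*w))/(-8*w^3), still 0/0.
Apply L'Hôpital: lim (64*w - 16 + 16*e^(-4*w))/(-24*w^2), still 0/0.
Apply L'Hôpital: lim (64 - 64*e^(-4*w))/(-48*w), still 0/0.
After 4 applications of L'Hôpital's rule the quotient is (256*e^(-4*w))/(-48); substituting w = 0 gives -16/3.

-16/3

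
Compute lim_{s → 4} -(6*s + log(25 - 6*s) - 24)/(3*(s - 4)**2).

6

Direct substitution gives 0/0.
Apply L'Hôpital: lim (6 - 6/(25 - 6*s))/(24 - 6*s), still 0/0.
After 2 applications of L'Hôpital's rule the quotient is (-36/(25 - 6*s)^2)/(-6); substituting s = 4 gives 6.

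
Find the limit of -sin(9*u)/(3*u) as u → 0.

-3

Substitution gives 0/0.
Write it as (9/(-3))·sin(9u)/(9u); since sin(θ)/θ → 1, the limit is -3.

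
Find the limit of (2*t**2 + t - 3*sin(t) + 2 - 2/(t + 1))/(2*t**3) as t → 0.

Substitution gives 0/0 (the numerator vanishes to order 3).
Expand each term to order t^3: the coefficient of t^3 in -3·sin(t) is 1/2 and in -2·1/(1 + t) is 2.
Lower-order terms cancel with the polynomial part, so the numerator is (5/2)·t^3 + o(t^3), and the limit is (5/2)/(2) = 5/4.

5/4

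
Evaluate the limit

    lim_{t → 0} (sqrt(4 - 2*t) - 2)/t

Substitution gives 0/0. Multiply numerator and denominator by the conjugate √(4 - 2t) + √4.
The numerator becomes (4 - 2t) − 4 = -2t, so the expression simplifies to -2/(√(4 - 2t) + √4).
Letting t → 0 gives -2/(2√4) = -1/2.

-1/2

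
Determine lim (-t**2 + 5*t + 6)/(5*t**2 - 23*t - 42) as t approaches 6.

-7/37

Since t = 6 makes numerator and denominator zero, (t - 6) divides both.
Cancelling it gives (-t - 1)/(5*t + 7); now plug in t = 6 to get -7/37.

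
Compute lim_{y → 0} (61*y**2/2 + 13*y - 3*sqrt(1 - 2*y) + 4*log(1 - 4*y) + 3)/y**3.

Substitution gives 0/0 (the numerator vanishes to order 3).
Expand each term to order y^3: the coefficient of y^3 in -3·√(1 - 2y) is 3/2 and in 4·ln(1 - 4y) is -256/3.
Lower-order terms cancel with the polynomial part, so the numerator is (-503/6)·y^3 + o(y^3), and the limit is (-503/6)/(1) = -503/6.

-503/6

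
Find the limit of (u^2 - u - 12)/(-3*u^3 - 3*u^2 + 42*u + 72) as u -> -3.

At u = -3 both the top and bottom vanish — a removable singularity. Factoring out (u + 3) from each leaves (u - 4)/(-3*u^2 + 6*u + 24), which at u = -3 equals 1/3.

1/3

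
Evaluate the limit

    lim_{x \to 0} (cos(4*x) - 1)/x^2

Direct substitution gives 0/0.
Apply L'Hôpital: lim (-4*sin(4*x))/(2*x), still 0/0.
After 2 applications of L'Hôpital's rule the quotient is (-16*cos(4*x))/(2); substituting x = 0 gives -8.

-8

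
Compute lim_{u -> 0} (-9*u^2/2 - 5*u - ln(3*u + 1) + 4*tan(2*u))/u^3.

5/3

Substitution gives 0/0 (the numerator vanishes to order 3).
Expand each term to order u^3: the coefficient of u^3 in −ln(1 + 3u) is -9 and in 4·tan(2u) is 32/3.
Lower-order terms cancel with the polynomial part, so the numerator is (5/3)·u^3 + o(u^3), and the limit is (5/3)/(1) = 5/3.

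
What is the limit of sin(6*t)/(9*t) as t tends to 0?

Substitution gives 0/0.
Write it as (6/9)·sin(6t)/(6t); since sin(u)/u → 1, the limit is 2/3.

2/3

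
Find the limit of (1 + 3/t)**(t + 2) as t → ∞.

e^(3)

Write it as [(1 + 3/t)^t]^(1) · (1 + 3/t)^(2). The bracketed term tends to e^(3) and the second factor to 1, so the limit is e^(3).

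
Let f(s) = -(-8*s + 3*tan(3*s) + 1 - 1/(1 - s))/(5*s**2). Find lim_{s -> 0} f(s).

1/5

Substitution gives 0/0; apply L'Hôpital's rule 2 times.
After differentiating numerator and denominator 2 times the quotient is (54*tan(3*s)/cos(3*s)^2 + 2/(s - 1)^3)/(-10); at s = 0 this is 1/5.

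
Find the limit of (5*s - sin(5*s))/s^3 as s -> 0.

Direct substitution gives 0/0.
Apply L'Hôpital: lim (5 - 5*cos(5*s))/(3*s^2), still 0/0.
Apply L'Hôpital: lim (25*sin(5*s))/(6*s), still 0/0.
After 3 applications of L'Hôpital's rule the quotient is (125*cos(5*s))/(6); substituting s = 0 gives 125/6.

125/6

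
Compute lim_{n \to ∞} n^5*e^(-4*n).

Write as n^5/e^{4n}, an ∞/∞ form.
Exponential growth dominates any polynomial, so repeated L'Hôpital (or the standard result) gives 0.

0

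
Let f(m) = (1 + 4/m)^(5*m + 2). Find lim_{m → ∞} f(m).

e^(20)

The base → 1 and the exponent → ∞: a 1^∞ form.
Take logarithms: (5m + 2)·ln(1 + 4/m). Since ln(1+u) ~ u for small u, this behaves like (5m)·(4/m) → 20.
So the limit is e^(20).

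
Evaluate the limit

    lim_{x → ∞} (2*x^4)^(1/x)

Base → ∞ and exponent → 0: an ∞^0 form.
Take logs: (1/x)·ln(2·x^4) = (ln 2 + 4·ln x)/x → 0.
So the limit is e^0 = 1.

1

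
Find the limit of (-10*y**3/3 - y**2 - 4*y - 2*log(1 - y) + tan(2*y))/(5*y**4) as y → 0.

1/10

Substitution gives 0/0; apply L'Hôpital's rule 4 times.
After differentiating numerator and denominator 4 times the quotient is (4*(32*(y - 1)^4*(3*tan(2*y)^2 + 2)*tan(2*y)/cos(2*y)^2 + 3)/(y - 1)^4)/(120); at y = 0 this is 1/10.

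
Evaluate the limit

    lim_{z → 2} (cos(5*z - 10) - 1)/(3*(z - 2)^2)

Direct substitution gives 0/0.
Apply L'Hôpital: lim (-5*sin(5*z - 10))/(6*z - 12), still 0/0.
After 2 applications of L'Hôpital's rule the quotient is (-25*cos(5*z - 10))/(6); substituting z = 2 gives -25/6.

-25/6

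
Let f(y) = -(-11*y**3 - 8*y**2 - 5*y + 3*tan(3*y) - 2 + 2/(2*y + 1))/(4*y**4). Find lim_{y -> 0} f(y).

Substitution gives 0/0; apply L'Hôpital's rule 4 times.
After differentiating numerator and denominator 4 times the quotient is (5832*tan(3*y)^3/cos(3*y)^2 + 3888*tan(3*y)/cos(3*y)^2 + 768/(2*y + 1)^5)/(-96); at y = 0 this is -8.

-8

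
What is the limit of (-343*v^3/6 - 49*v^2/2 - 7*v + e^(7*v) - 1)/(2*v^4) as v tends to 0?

Direct substitution gives 0/0.
Apply L'Hôpital: lim (-343*v^2/2 - 49*v + 7*e^(7*v) - 7)/(8*v^3), still 0/0.
Apply L'Hôpital: lim (-343*v + 49*e^(7*v) - 49)/(24*v^2), still 0/0.
Apply L'Hôpital: lim (343*e^(7*v) - 343)/(48*v), still 0/0.
After 4 applications of L'Hôpital's rule the quotient is (2401*e^(7*v))/(48); substituting v = 0 gives 2401/48.

2401/48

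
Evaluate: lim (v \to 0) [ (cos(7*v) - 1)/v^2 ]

Direct substitution gives 0/0.
Apply L'Hôpital: lim (-7*sin(7*v))/(2*v), still 0/0.
After 2 applications of L'Hôpital's rule the quotient is (-49*cos(7*v))/(2); substituting v = 0 gives -49/2.

-49/2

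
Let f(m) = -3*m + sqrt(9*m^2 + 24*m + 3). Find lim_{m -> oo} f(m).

This has the form ∞ − ∞. Multiply and divide by the conjugate √(9*m^2 + 24*m + 3) + 3m.
That gives (24m + 3) / (√(9*m^2 + 24*m + 3) + 3m).
Divide numerator and denominator by m: the limit is 24/(2·3) = 4.

4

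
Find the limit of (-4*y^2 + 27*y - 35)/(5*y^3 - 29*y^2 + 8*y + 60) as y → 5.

-13/93

Direct substitution gives 0/0, so factor. Both numerator and denominator have (y - 5) as a factor.
After cancelling, the expression reduces to (7 - 4*y)/(5*y^2 - 4*y - 12).
Substituting y = 5 gives -13/93.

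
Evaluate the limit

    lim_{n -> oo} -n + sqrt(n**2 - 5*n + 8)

This has the form ∞ − ∞. Multiply and divide by the conjugate √(n^2 - 5*n + 8) + n.
That gives (-5n + 8) / (√(n^2 - 5*n + 8) + n).
Divide numerator and denominator by n: the limit is -5/(2·1) = -5/2.

-5/2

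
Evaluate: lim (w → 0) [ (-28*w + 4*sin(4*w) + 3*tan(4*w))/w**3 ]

Substitution gives 0/0; apply L'Hôpital's rule 3 times.
After differentiating numerator and denominator 3 times the quotient is (-256*cos(4*w) + 1152*tan(4*w)^4 + 1536*tan(4*w)^2 + 384)/(6); at w = 0 this is 64/3.

64/3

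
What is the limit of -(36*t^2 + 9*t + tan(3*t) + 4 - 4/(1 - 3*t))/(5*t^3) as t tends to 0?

Substitution gives 0/0 (the numerator vanishes to order 3).
Expand each term to order t^3: the coefficient of t^3 in tan(3t) is 9 and in -4·1/(1 - 3t) is -108.
Lower-order terms cancel with the polynomial part, so the numerator is (-99)·t^3 + o(t^3), and the limit is (-99)/(-5) = 99/5.

99/5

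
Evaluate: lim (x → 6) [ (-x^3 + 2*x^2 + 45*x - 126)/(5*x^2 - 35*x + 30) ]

-39/25

Direct substitution gives 0/0, so factor. Both numerator and denominator have (x - 6) as a factor.
After cancelling, the expression reduces to (-x^2 - 4*x + 21)/(5*x - 5).
Substituting x = 6 gives -39/25.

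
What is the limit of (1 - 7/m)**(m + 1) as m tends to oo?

e^(-7)

Write it as [(1 - 7/m)^m]^(1) · (1 - 7/m)^(1). The bracketed term tends to e^(-7) and the second factor to 1, so the limit is e^(-7).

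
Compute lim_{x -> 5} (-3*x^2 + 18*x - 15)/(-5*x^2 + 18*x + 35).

At x = 5 both the top and bottom vanish — a removable singularity. Factoring out (x - 5) from each leaves (3 - 3*x)/(-5*x - 7), which at x = 5 equals 3/8.

3/8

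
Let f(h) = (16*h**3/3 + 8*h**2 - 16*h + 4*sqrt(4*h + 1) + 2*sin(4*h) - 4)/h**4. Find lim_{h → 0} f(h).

-40

Substitution gives 0/0 (the numerator vanishes to order 4).
Expand each term to order h^4: the coefficient of h^4 in 4·√(1 + 4h) is -40 and in 2·sin(4h) is 0.
Lower-order terms cancel with the polynomial part, so the numerator is (-40)·h^4 + o(h^4), and the limit is (-40)/(1) = -40.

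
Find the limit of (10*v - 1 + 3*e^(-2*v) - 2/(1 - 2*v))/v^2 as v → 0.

-2

Substitution gives 0/0; apply L'Hôpital's rule 2 times.
After differentiating numerator and denominator 2 times the quotient is (12*e^(-2*v) + 16/(2*v - 1)^3)/(2); at v = 0 this is -2.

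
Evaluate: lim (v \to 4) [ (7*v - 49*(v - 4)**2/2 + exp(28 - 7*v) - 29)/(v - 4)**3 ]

-343/6

Direct substitution gives 0/0.
Apply L'Hôpital: lim (-49*v - 7*e^(28 - 7*v) + 203)/(3*(v - 4)^2), still 0/0.
Apply L'Hôpital: lim (49*e^(28 - 7*v) - 49)/(6*v - 24), still 0/0.
After 3 applications of L'Hôpital's rule the quotient is (-343*e^(28 - 7*v))/(6); substituting v = 4 gives -343/6.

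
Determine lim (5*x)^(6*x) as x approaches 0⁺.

1

Base → 0⁺ and exponent → 0⁺: a 0^0 form.
Take logs: 6x·ln(5x). This is 0·(−∞); rewriting as ln(5x)/(1/(6x)) and applying L'Hôpital gives 0.
Hence the limit is e^0 = 1.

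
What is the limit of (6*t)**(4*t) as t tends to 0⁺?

Base → 0⁺ and exponent → 0⁺: a 0^0 form.
Take logs: 4t·ln(6t). This is 0·(−∞); rewriting as ln(6t)/(1/(4t)) and applying L'Hôpital gives 0.
Hence the limit is e^0 = 1.

1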